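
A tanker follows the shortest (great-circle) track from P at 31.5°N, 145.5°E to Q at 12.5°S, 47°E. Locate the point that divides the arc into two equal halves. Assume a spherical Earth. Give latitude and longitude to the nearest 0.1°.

≈ 14.3°N, 91.8°E

Write both endpoints as unit vectors p₁, p₂ with components (cos φ cos λ, cos φ sin λ, sin φ).
The central angle between the endpoints is δ = arccos(p₁·p₂) ≈ 1.809 rad (103.7°).
Interpolate at f = 1/2 with slerp weights a = sin((1−f)δ)/sin δ ≈ 0.809, b = sin(fδ)/sin δ ≈ 0.809.
p = a·p₁ + b·p₂ ≈ (-0.030, 0.968, 0.248); φ = arcsin(p_z) ≈ 14.34°, λ = atan2(p_y, p_x) ≈ 91.76°.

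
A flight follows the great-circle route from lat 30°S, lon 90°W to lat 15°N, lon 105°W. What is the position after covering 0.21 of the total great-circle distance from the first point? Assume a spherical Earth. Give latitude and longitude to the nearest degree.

≈ lat 21°S, lon 94°W

From cos δ = sin φ₁ sin φ₂ + cos φ₁ cos φ₂ cos Δλ, the central angle is δ ≈ 0.825 rad (47.3°).
Interpolate at f = 0.21 with slerp weights a = sin((1−f)δ)/sin δ ≈ 0.826, b = sin(fδ)/sin δ ≈ 0.235.
p = a·p₁ + b·p₂ ≈ (-0.059, -0.934, -0.352); φ = arcsin(p_z) ≈ -20.62°, λ = atan2(p_y, p_x) ≈ -93.59°.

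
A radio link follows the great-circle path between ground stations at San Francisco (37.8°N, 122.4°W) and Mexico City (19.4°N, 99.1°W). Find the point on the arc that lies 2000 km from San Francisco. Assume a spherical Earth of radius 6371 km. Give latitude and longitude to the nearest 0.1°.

Write both endpoints as unit vectors p₁, p₂ with components (cos φ cos λ, cos φ sin λ, sin φ).
The central angle between the endpoints is δ = arccos(p₁·p₂) ≈ 0.478 rad (27.4°). The total great-circle distance is δ·R ≈ 0.478 × 6371 ≈ 3043 km, so the target fraction is f = 2000/3043 ≈ 0.657.
Interpolate at f ≈ 0.657 with slerp weights a = sin((1−f)δ)/sin δ ≈ 0.355, b = sin(fδ)/sin δ ≈ 0.672.
p = a·p₁ + b·p₂ ≈ (-0.250, -0.862, 0.440); φ = arcsin(p_z) ≈ 26.13°, λ = atan2(p_y, p_x) ≈ -106.19°.

≈ (26.1°N, 106.2°W)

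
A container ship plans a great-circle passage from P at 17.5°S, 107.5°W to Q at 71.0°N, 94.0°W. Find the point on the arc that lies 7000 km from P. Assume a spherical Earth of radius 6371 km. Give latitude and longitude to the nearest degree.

≈ 45°N, 102°W

Write both endpoints as unit vectors p₁, p₂ with components (cos φ cos λ, cos φ sin λ, sin φ).
The central angle between the endpoints is δ = arccos(p₁·p₂) ≈ 1.553 rad (89.0°). The total great-circle distance is δ·R ≈ 1.553 × 6371 ≈ 9895 km, so the target fraction is f = 7000/9895 ≈ 0.707.
Interpolate at f ≈ 0.707 with slerp weights a = sin((1−f)δ)/sin δ ≈ 0.439, b = sin(fδ)/sin δ ≈ 0.891.
p = a·p₁ + b·p₂ ≈ (-0.146, -0.689, 0.710); φ = arcsin(p_z) ≈ 45.25°, λ = atan2(p_y, p_x) ≈ -101.98°.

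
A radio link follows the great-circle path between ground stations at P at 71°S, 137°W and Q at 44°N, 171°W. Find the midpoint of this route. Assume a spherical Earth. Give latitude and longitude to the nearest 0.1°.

≈ 14.0°S, 160.6°W

Write both endpoints as unit vectors p₁, p₂ with components (cos φ cos λ, cos φ sin λ, sin φ).
The central angle between the endpoints is δ = arccos(p₁·p₂) ≈ 2.052 rad (117.6°).
Interpolate at f = 1/2 with slerp weights a = sin((1−f)δ)/sin δ ≈ 0.965, b = sin(fδ)/sin δ ≈ 0.965.
p = a·p₁ + b·p₂ ≈ (-0.915, -0.323, -0.242); φ = arcsin(p_z) ≈ -14.00°, λ = atan2(p_y, p_x) ≈ -160.57°.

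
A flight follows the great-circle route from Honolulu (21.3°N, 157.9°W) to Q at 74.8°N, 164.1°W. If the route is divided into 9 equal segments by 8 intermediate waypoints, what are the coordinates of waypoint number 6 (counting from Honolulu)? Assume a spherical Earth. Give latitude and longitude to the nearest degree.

The haversine formula gives a central angle δ ≈ 0.936 rad (53.6°) between the endpoints.
Interpolate at f = 6/9 with slerp weights a = sin((1−f)δ)/sin δ ≈ 0.381, b = sin(fδ)/sin δ ≈ 0.726.
p = a·p₁ + b·p₂ ≈ (-0.512, -0.186, 0.839); φ = arcsin(p_z) ≈ 57.00°, λ = atan2(p_y, p_x) ≈ -160.06°.

≈ 57°N, 160°W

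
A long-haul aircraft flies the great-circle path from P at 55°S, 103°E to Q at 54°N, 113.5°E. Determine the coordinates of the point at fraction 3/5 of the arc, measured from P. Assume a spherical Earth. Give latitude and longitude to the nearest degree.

≈ 10°N, 109°E

Convert each endpoint to a unit vector on the sphere (x = cos φ cos λ, y = cos φ sin λ, z = sin φ).
The central angle between the endpoints is δ = arccos(p₁·p₂) ≈ 1.908 rad (109.3°).
Interpolate at f = 3/5 with slerp weights a = sin((1−f)δ)/sin δ ≈ 0.733, b = sin(fδ)/sin δ ≈ 0.965.
p = a·p₁ + b·p₂ ≈ (-0.321, 0.930, 0.181); φ = arcsin(p_z) ≈ 10.41°, λ = atan2(p_y, p_x) ≈ 109.03°.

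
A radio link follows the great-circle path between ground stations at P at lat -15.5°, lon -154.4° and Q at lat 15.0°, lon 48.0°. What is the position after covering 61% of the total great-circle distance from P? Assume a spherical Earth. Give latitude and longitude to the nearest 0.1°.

Convert each endpoint to a unit vector on the sphere (x = cos φ cos λ, y = cos φ sin λ, z = sin φ).
The central angle between the endpoints is δ = arccos(p₁·p₂) ≈ 2.764 rad (158.4°).
Interpolate at f = 0.61 with slerp weights a = sin((1−f)δ)/sin δ ≈ 2.393, b = sin(fδ)/sin δ ≈ 2.697.
p = a·p₁ + b·p₂ ≈ (-0.336, 0.940, 0.059); φ = arcsin(p_z) ≈ 3.37°, λ = atan2(p_y, p_x) ≈ 109.66°.

≈ lat 3.4°, lon 109.7°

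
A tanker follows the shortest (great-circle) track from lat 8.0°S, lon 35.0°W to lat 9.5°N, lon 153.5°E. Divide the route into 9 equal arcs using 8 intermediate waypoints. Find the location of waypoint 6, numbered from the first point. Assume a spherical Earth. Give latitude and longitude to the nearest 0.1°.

From cos δ = sin φ₁ sin φ₂ + cos φ₁ cos φ₂ cos Δλ, the central angle is δ ≈ 2.993 rad (171.5°).
Interpolate at f = 6/9 with slerp weights a = sin((1−f)δ)/sin δ ≈ 5.662, b = sin(fδ)/sin δ ≈ 6.142.
p = a·p₁ + b·p₂ ≈ (-0.828, -0.513, 0.226); φ = arcsin(p_z) ≈ 13.04°, λ = atan2(p_y, p_x) ≈ -148.22°.

≈ lat 13.0°N, lon 148.2°W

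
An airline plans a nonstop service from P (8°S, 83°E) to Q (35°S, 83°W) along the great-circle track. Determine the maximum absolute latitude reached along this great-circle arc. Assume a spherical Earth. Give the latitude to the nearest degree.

The great circle lies in the plane with unit normal n̂ = (p₁ × p₂)/|p₁ × p₂|.
Here n̂_z ≈ -0.278; the vertex latitude is φ_max = arccos|n̂_z| ≈ 73.9°.
Check via Clairaut: cos φ_max = |cos φ₁| · sin C = cos(8.0°)·sin(163.7°) ≈ 0.278, again giving ≈ 73.9°.

≈ 74°S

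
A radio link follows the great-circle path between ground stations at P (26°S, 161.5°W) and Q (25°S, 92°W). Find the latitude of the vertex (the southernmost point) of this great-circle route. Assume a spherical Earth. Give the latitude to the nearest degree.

The great circle lies in the plane with unit normal n̂ = (p₁ × p₂)/|p₁ × p₂|.
Here n̂_z ≈ +0.865; the vertex latitude is φ_max = arccos|n̂_z| ≈ 30.2°.

≈ 30°S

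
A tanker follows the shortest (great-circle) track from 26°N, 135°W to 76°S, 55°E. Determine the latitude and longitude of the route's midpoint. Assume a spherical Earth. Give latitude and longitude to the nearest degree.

Write both endpoints as unit vectors p₁, p₂ with components (cos φ cos λ, cos φ sin λ, sin φ).
The central angle between the endpoints is δ = arccos(p₁·p₂) ≈ 2.265 rad (129.8°).
Interpolate at f = 1/2 with slerp weights a = sin((1−f)δ)/sin δ ≈ 1.178, b = sin(fδ)/sin δ ≈ 1.178.
p = a·p₁ + b·p₂ ≈ (-0.585, -0.515, -0.626); φ = arcsin(p_z) ≈ -38.79°, λ = atan2(p_y, p_x) ≈ -138.64°.

≈ 39°S, 139°W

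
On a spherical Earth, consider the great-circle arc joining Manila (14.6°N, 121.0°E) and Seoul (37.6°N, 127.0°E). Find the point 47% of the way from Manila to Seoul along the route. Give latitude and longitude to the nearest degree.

≈ (25°N, 124°E)

The haversine formula gives a central angle δ ≈ 0.412 rad (23.6°) between the endpoints.
Interpolate at f = 0.47 with slerp weights a = sin((1−f)δ)/sin δ ≈ 0.541, b = sin(fδ)/sin δ ≈ 0.481.
p = a·p₁ + b·p₂ ≈ (-0.499, 0.753, 0.430); φ = arcsin(p_z) ≈ 25.44°, λ = atan2(p_y, p_x) ≈ 123.53°.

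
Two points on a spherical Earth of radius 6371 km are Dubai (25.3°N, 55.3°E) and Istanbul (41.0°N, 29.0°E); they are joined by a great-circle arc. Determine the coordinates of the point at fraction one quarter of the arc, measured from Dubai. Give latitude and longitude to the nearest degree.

The haversine formula gives a central angle δ ≈ 0.469 rad (26.9°) between the endpoints.
Interpolate at f = 1/4 with slerp weights a = sin((1−f)δ)/sin δ ≈ 0.762, b = sin(fδ)/sin δ ≈ 0.259.
p = a·p₁ + b·p₂ ≈ (0.563, 0.661, 0.496); φ = arcsin(p_z) ≈ 29.71°, λ = atan2(p_y, p_x) ≈ 49.58°.

≈ (30°N, 50°E)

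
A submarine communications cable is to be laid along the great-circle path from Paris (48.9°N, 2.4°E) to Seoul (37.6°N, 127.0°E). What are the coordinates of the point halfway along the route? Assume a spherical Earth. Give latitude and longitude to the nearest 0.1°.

Write both endpoints as unit vectors p₁, p₂ with components (cos φ cos λ, cos φ sin λ, sin φ).
The central angle between the endpoints is δ = arccos(p₁·p₂) ≈ 1.406 rad (80.6°).
Interpolate at f = 1/2 with slerp weights a = sin((1−f)δ)/sin δ ≈ 0.655, b = sin(fδ)/sin δ ≈ 0.655.
p = a·p₁ + b·p₂ ≈ (0.118, 0.433, 0.894); φ = arcsin(p_z) ≈ 63.35°, λ = atan2(p_y, p_x) ≈ 74.75°.

≈ 63.4°N, 74.8°E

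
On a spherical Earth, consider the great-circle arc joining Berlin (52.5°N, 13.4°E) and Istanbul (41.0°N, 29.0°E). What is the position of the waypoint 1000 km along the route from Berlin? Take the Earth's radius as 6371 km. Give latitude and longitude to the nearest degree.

The haversine formula gives a central angle δ ≈ 0.273 rad (15.6°) between the endpoints. The total great-circle distance is δ·R ≈ 0.273 × 6371 ≈ 1738 km, so the target fraction is f = 1000/1738 ≈ 0.575.
Interpolate at f ≈ 0.575 with slerp weights a = sin((1−f)δ)/sin δ ≈ 0.429, b = sin(fδ)/sin δ ≈ 0.580.
p = a·p₁ + b·p₂ ≈ (0.637, 0.273, 0.721); φ = arcsin(p_z) ≈ 46.14°, λ = atan2(p_y, p_x) ≈ 23.18°.

≈ (46°N, 23°E)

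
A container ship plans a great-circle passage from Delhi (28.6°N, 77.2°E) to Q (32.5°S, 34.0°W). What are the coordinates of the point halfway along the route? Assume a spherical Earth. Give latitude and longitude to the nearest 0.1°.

Convert each endpoint to a unit vector on the sphere (x = cos φ cos λ, y = cos φ sin λ, z = sin φ).
The central angle between the endpoints is δ = arccos(p₁·p₂) ≈ 2.123 rad (121.7°).
Interpolate at f = 1/2 with slerp weights a = sin((1−f)δ)/sin δ ≈ 1.026, b = sin(fδ)/sin δ ≈ 1.026.
p = a·p₁ + b·p₂ ≈ (0.917, 0.395, -0.060); φ = arcsin(p_z) ≈ -3.45°, λ = atan2(p_y, p_x) ≈ 23.28°.

≈ (3.4°S, 23.3°E)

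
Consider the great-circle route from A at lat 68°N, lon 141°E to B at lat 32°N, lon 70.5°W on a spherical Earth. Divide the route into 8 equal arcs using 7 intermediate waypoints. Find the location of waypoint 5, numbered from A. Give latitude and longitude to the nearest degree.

Write both endpoints as unit vectors p₁, p₂ with components (cos φ cos λ, cos φ sin λ, sin φ).
The central angle between the endpoints is δ = arccos(p₁·p₂) ≈ 1.349 rad (77.3°).
Interpolate at f = 5/8 with slerp weights a = sin((1−f)δ)/sin δ ≈ 0.497, b = sin(fδ)/sin δ ≈ 0.765.
p = a·p₁ + b·p₂ ≈ (0.072, -0.495, 0.866); φ = arcsin(p_z) ≈ 60.00°, λ = atan2(p_y, p_x) ≈ -81.71°.

≈ lat 60°N, lon 82°W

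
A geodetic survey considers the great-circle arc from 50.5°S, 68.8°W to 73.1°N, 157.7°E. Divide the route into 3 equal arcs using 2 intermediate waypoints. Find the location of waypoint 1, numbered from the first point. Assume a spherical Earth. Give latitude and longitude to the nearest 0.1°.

≈ 3.1°S, 87.6°W

Write both endpoints as unit vectors p₁, p₂ with components (cos φ cos λ, cos φ sin λ, sin φ).
The central angle between the endpoints is δ = arccos(p₁·p₂) ≈ 2.617 rad (149.9°).
Interpolate at f = 1/3 with slerp weights a = sin((1−f)δ)/sin δ ≈ 1.967, b = sin(fδ)/sin δ ≈ 1.529.
p = a·p₁ + b·p₂ ≈ (0.041, -0.998, -0.054); φ = arcsin(p_z) ≈ -3.11°, λ = atan2(p_y, p_x) ≈ -87.64°.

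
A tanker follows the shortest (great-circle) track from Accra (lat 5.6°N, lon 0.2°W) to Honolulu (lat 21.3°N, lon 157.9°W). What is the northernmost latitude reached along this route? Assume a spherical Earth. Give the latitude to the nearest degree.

≈ 52°N

The great circle lies in the plane with unit normal n̂ = (p₁ × p₂)/|p₁ × p₂|.
Here n̂_z ≈ -0.619; the vertex latitude is φ_max = arccos|n̂_z| ≈ 51.8°.
Check via Clairaut: cos φ_max = |cos φ₁| · sin C = cos(5.6°)·sin(38.4°) ≈ 0.619, again giving ≈ 51.8°.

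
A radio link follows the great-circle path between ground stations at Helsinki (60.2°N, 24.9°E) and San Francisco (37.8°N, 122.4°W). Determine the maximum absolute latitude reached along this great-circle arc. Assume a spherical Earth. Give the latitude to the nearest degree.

The great circle lies in the plane with unit normal n̂ = (p₁ × p₂)/|p₁ × p₂|.
Here n̂_z ≈ -0.217; the vertex latitude is φ_max = arccos|n̂_z| ≈ 77.5°.
Check via Clairaut: cos φ_max = |cos φ₁| · sin C = cos(60.2°)·sin(25.8°) ≈ 0.217, again giving ≈ 77.5°.

≈ 77°N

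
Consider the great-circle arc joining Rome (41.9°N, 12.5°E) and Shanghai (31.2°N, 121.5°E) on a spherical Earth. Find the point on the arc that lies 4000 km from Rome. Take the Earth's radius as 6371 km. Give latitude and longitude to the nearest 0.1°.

≈ 52.4°N, 64.4°E

The haversine formula gives a central angle δ ≈ 1.432 rad (82.0°) between the endpoints. The total great-circle distance is δ·R ≈ 1.432 × 6371 ≈ 9121 km, so the target fraction is f = 4000/9121 ≈ 0.439.
Interpolate at f ≈ 0.439 with slerp weights a = sin((1−f)δ)/sin δ ≈ 0.727, b = sin(fδ)/sin δ ≈ 0.593.
p = a·p₁ + b·p₂ ≈ (0.263, 0.550, 0.793); φ = arcsin(p_z) ≈ 52.45°, λ = atan2(p_y, p_x) ≈ 64.41°.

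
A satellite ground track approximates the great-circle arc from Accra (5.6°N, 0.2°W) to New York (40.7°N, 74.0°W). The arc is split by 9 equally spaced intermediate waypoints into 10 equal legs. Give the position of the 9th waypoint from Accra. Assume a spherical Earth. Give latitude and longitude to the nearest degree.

From cos δ = sin φ₁ sin φ₂ + cos φ₁ cos φ₂ cos Δλ, the central angle is δ ≈ 1.293 rad (74.1°).
Interpolate at f = 9/10 with slerp weights a = sin((1−f)δ)/sin δ ≈ 0.134, b = sin(fδ)/sin δ ≈ 0.955.
p = a·p₁ + b·p₂ ≈ (0.333, -0.696, 0.636); φ = arcsin(p_z) ≈ 39.48°, λ = atan2(p_y, p_x) ≈ -64.44°.

≈ (39°N, 64°W)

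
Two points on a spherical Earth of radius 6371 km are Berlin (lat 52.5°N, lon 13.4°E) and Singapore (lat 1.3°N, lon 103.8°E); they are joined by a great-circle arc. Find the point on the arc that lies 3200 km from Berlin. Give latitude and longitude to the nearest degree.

Convert each endpoint to a unit vector on the sphere (x = cos φ cos λ, y = cos φ sin λ, z = sin φ).
The central angle between the endpoints is δ = arccos(p₁·p₂) ≈ 1.557 rad (89.2°). The total great-circle distance is δ·R ≈ 1.557 × 6371 ≈ 9920 km, so the target fraction is f = 3200/9920 ≈ 0.323.
Interpolate at f ≈ 0.323 with slerp weights a = sin((1−f)δ)/sin δ ≈ 0.870, b = sin(fδ)/sin δ ≈ 0.481.
p = a·p₁ + b·p₂ ≈ (0.400, 0.590, 0.701); φ = arcsin(p_z) ≈ 44.51°, λ = atan2(p_y, p_x) ≈ 55.85°.

≈ lat 45°N, lon 56°E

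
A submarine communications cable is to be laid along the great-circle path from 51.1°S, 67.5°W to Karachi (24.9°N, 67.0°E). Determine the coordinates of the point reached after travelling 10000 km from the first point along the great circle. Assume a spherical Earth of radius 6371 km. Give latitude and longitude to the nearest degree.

≈ 12°S, 38°E

Convert each endpoint to a unit vector on the sphere (x = cos φ cos λ, y = cos φ sin λ, z = sin φ).
The central angle between the endpoints is δ = arccos(p₁·p₂) ≈ 2.385 rad (136.6°). The total great-circle distance is δ·R ≈ 2.385 × 6371 ≈ 15192 km, so the target fraction is f = 10000/15192 ≈ 0.658.
Interpolate at f ≈ 0.658 with slerp weights a = sin((1−f)δ)/sin δ ≈ 1.060, b = sin(fδ)/sin δ ≈ 1.456.
p = a·p₁ + b·p₂ ≈ (0.771, 0.601, -0.212); φ = arcsin(p_z) ≈ -12.21°, λ = atan2(p_y, p_x) ≈ 37.95°.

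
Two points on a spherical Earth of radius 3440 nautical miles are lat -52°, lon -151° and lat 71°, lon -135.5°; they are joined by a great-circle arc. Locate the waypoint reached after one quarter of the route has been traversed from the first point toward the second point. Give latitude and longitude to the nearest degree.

≈ lat -21°, lon -148°

Convert each endpoint to a unit vector on the sphere (x = cos φ cos λ, y = cos φ sin λ, z = sin φ).
The central angle between the endpoints is δ = arccos(p₁·p₂) ≈ 2.155 rad (123.5°).
Interpolate at f = 1/4 with slerp weights a = sin((1−f)δ)/sin δ ≈ 1.198, b = sin(fδ)/sin δ ≈ 0.615.
p = a·p₁ + b·p₂ ≈ (-0.788, -0.498, -0.362); φ = arcsin(p_z) ≈ -21.23°, λ = atan2(p_y, p_x) ≈ -147.71°.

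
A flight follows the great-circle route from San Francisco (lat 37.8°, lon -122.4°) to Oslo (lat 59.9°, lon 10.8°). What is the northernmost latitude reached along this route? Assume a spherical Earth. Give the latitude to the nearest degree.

≈ 73°

The great circle lies in the plane with unit normal n̂ = (p₁ × p₂)/|p₁ × p₂|.
Here n̂_z ≈ +0.299; the vertex latitude is φ_max = arccos|n̂_z| ≈ 72.6°.
Check via Clairaut: cos φ_max = |cos φ₁| · sin C = cos(37.8°)·sin(22.2°) ≈ 0.299, again giving ≈ 72.6°.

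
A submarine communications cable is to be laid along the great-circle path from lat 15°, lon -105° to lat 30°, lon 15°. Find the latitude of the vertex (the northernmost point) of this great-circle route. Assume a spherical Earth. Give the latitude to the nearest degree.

The great circle lies in the plane with unit normal n̂ = (p₁ × p₂)/|p₁ × p₂|.
Here n̂_z ≈ +0.757; the vertex latitude is φ_max = arccos|n̂_z| ≈ 40.8°.

≈ 41°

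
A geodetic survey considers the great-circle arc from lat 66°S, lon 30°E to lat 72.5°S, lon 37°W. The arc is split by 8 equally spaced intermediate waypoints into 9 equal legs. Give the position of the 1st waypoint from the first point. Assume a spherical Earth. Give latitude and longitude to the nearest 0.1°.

≈ lat 67.8°S, lon 25.2°E

The haversine formula gives a central angle δ ≈ 0.405 rad (23.2°) between the endpoints.
Interpolate at f = 1/9 with slerp weights a = sin((1−f)δ)/sin δ ≈ 0.894, b = sin(fδ)/sin δ ≈ 0.114.
p = a·p₁ + b·p₂ ≈ (0.342, 0.161, -0.926); φ = arcsin(p_z) ≈ -67.77°, λ = atan2(p_y, p_x) ≈ 25.21°.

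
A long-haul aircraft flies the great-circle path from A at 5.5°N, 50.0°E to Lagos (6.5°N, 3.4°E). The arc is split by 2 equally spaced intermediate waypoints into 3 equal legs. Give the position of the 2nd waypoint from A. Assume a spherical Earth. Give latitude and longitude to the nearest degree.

≈ 7°N, 19°E

Convert each endpoint to a unit vector on the sphere (x = cos φ cos λ, y = cos φ sin λ, z = sin φ).
The central angle between the endpoints is δ = arccos(p₁·p₂) ≈ 0.809 rad (46.3°).
Interpolate at f = 2/3 with slerp weights a = sin((1−f)δ)/sin δ ≈ 0.368, b = sin(fδ)/sin δ ≈ 0.710.
p = a·p₁ + b·p₂ ≈ (0.939, 0.323, 0.116); φ = arcsin(p_z) ≈ 6.64°, λ = atan2(p_y, p_x) ≈ 18.95°.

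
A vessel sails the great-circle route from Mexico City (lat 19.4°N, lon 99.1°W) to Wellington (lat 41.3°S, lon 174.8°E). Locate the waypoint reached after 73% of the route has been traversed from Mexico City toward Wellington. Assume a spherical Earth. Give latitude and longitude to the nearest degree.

The haversine formula gives a central angle δ ≈ 1.743 rad (99.8°) between the endpoints.
Interpolate at f = 0.73 with slerp weights a = sin((1−f)δ)/sin δ ≈ 0.460, b = sin(fδ)/sin δ ≈ 0.970.
p = a·p₁ + b·p₂ ≈ (-0.794, -0.362, -0.487); φ = arcsin(p_z) ≈ -29.17°, λ = atan2(p_y, p_x) ≈ -155.47°.

≈ lat 29°S, lon 155°W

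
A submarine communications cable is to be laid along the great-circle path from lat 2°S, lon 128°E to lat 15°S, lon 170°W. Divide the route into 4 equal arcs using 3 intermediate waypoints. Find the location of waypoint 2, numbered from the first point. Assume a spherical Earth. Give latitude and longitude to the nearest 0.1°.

Write both endpoints as unit vectors p₁, p₂ with components (cos φ cos λ, cos φ sin λ, sin φ).
The central angle between the endpoints is δ = arccos(p₁·p₂) ≈ 1.090 rad (62.5°).
Interpolate at f = 2/4 with slerp weights a = sin((1−f)δ)/sin δ ≈ 0.585, b = sin(fδ)/sin δ ≈ 0.585.
p = a·p₁ + b·p₂ ≈ (-0.916, 0.362, -0.172); φ = arcsin(p_z) ≈ -9.89°, λ = atan2(p_y, p_x) ≈ 158.41°.

≈ lat 9.9°S, lon 158.4°E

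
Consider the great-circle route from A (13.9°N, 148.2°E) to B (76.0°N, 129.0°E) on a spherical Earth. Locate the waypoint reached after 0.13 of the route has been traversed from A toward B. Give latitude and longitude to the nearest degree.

The haversine formula gives a central angle δ ≈ 1.099 rad (62.9°) between the endpoints.
Interpolate at f = 0.13 with slerp weights a = sin((1−f)δ)/sin δ ≈ 0.917, b = sin(fδ)/sin δ ≈ 0.160.
p = a·p₁ + b·p₂ ≈ (-0.781, 0.499, 0.375); φ = arcsin(p_z) ≈ 22.05°, λ = atan2(p_y, p_x) ≈ 147.41°.

≈ (22°N, 147°E)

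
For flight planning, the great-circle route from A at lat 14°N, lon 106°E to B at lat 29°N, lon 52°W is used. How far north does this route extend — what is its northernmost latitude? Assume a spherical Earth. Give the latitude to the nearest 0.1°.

≈ 64.7°N

The great circle lies in the plane with unit normal n̂ = (p₁ × p₂)/|p₁ × p₂|.
Here n̂_z ≈ -0.428; the vertex latitude is φ_max = arccos|n̂_z| ≈ 64.7°.
Check via Clairaut: cos φ_max = |cos φ₁| · sin C = cos(14.0°)·sin(26.2°) ≈ 0.428, again giving ≈ 64.7°.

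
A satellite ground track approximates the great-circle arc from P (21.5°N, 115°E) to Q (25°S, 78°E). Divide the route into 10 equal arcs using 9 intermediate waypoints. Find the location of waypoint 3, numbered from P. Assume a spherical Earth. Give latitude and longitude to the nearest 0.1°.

Convert each endpoint to a unit vector on the sphere (x = cos φ cos λ, y = cos φ sin λ, z = sin φ).
The central angle between the endpoints is δ = arccos(p₁·p₂) ≈ 1.026 rad (58.8°).
Interpolate at f = 3/10 with slerp weights a = sin((1−f)δ)/sin δ ≈ 0.769, b = sin(fδ)/sin δ ≈ 0.354.
p = a·p₁ + b·p₂ ≈ (-0.236, 0.963, 0.132); φ = arcsin(p_z) ≈ 7.60°, λ = atan2(p_y, p_x) ≈ 103.76°.

≈ (7.6°N, 103.8°E)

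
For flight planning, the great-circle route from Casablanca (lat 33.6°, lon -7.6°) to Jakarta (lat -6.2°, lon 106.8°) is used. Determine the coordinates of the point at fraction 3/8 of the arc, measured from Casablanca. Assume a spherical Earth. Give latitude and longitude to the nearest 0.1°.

≈ lat 29.5°, lon 42.7°

From cos δ = sin φ₁ sin φ₂ + cos φ₁ cos φ₂ cos Δλ, the central angle is δ ≈ 1.984 rad (113.7°).
Interpolate at f = 3/8 with slerp weights a = sin((1−f)δ)/sin δ ≈ 1.033, b = sin(fδ)/sin δ ≈ 0.740.
p = a·p₁ + b·p₂ ≈ (0.640, 0.590, 0.492); φ = arcsin(p_z) ≈ 29.45°, λ = atan2(p_y, p_x) ≈ 42.67°.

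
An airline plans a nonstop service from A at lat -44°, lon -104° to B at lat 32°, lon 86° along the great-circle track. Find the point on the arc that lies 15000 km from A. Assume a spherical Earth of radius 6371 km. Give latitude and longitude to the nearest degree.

≈ lat 5°, lon 101°

Convert each endpoint to a unit vector on the sphere (x = cos φ cos λ, y = cos φ sin λ, z = sin φ).
The central angle between the endpoints is δ = arccos(p₁·p₂) ≈ 2.891 rad (165.7°). The total great-circle distance is δ·R ≈ 2.891 × 6371 ≈ 18421 km, so the target fraction is f = 15000/18421 ≈ 0.814.
Interpolate at f ≈ 0.814 with slerp weights a = sin((1−f)δ)/sin δ ≈ 2.067, b = sin(fδ)/sin δ ≈ 2.862.
p = a·p₁ + b·p₂ ≈ (-0.190, 0.978, 0.081); φ = arcsin(p_z) ≈ 4.63°, λ = atan2(p_y, p_x) ≈ 101.01°.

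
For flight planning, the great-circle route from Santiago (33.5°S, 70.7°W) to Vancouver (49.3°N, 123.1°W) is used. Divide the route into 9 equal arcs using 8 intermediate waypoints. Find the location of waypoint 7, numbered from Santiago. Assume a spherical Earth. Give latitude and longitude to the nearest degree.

Write both endpoints as unit vectors p₁, p₂ with components (cos φ cos λ, cos φ sin λ, sin φ).
The central angle between the endpoints is δ = arccos(p₁·p₂) ≈ 1.658 rad (95.0°).
Interpolate at f = 7/9 with slerp weights a = sin((1−f)δ)/sin δ ≈ 0.361, b = sin(fδ)/sin δ ≈ 0.964.
p = a·p₁ + b·p₂ ≈ (-0.244, -0.811, 0.532); φ = arcsin(p_z) ≈ 32.11°, λ = atan2(p_y, p_x) ≈ -106.73°.

≈ 32°N, 107°W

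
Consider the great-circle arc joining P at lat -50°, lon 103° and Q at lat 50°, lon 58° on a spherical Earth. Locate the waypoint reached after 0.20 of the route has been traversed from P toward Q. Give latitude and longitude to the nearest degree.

≈ lat -30°, lon 91°

The haversine formula gives a central angle δ ≈ 1.870 rad (107.1°) between the endpoints.
Interpolate at f = 0.20 with slerp weights a = sin((1−f)δ)/sin δ ≈ 1.044, b = sin(fδ)/sin δ ≈ 0.382.
p = a·p₁ + b·p₂ ≈ (-0.021, 0.862, -0.507); φ = arcsin(p_z) ≈ -30.43°, λ = atan2(p_y, p_x) ≈ 91.37°.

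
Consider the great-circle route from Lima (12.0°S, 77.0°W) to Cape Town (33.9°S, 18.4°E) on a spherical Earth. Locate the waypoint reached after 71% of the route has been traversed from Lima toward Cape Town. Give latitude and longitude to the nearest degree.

≈ 36°S, 13°W

Write both endpoints as unit vectors p₁, p₂ with components (cos φ cos λ, cos φ sin λ, sin φ).
The central angle between the endpoints is δ = arccos(p₁·p₂) ≈ 1.531 rad (87.7°).
Interpolate at f = 0.71 with slerp weights a = sin((1−f)δ)/sin δ ≈ 0.430, b = sin(fδ)/sin δ ≈ 0.886.
p = a·p₁ + b·p₂ ≈ (0.792, -0.178, -0.584); φ = arcsin(p_z) ≈ -35.70°, λ = atan2(p_y, p_x) ≈ -12.64°.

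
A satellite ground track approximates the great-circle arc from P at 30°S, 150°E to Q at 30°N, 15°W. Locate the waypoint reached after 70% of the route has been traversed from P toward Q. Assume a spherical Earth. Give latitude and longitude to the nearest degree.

From cos δ = sin φ₁ sin φ₂ + cos φ₁ cos φ₂ cos Δλ, the central angle is δ ≈ 2.915 rad (167.0°).
Interpolate at f = 0.70 with slerp weights a = sin((1−f)δ)/sin δ ≈ 3.416, b = sin(fδ)/sin δ ≈ 3.970.
p = a·p₁ + b·p₂ ≈ (0.759, 0.589, 0.277); φ = arcsin(p_z) ≈ 16.08°, λ = atan2(p_y, p_x) ≈ 37.82°.

≈ 16°N, 38°E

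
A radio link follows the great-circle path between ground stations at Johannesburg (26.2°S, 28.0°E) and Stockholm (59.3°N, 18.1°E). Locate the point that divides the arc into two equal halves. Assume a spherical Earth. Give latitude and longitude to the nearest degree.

≈ 17°N, 24°E

Write both endpoints as unit vectors p₁, p₂ with components (cos φ cos λ, cos φ sin λ, sin φ).
The central angle between the endpoints is δ = arccos(p₁·p₂) ≈ 1.499 rad (85.9°).
Interpolate at f = 1/2 with slerp weights a = sin((1−f)δ)/sin δ ≈ 0.683, b = sin(fδ)/sin δ ≈ 0.683.
p = a·p₁ + b·p₂ ≈ (0.873, 0.396, 0.286); φ = arcsin(p_z) ≈ 16.60°, λ = atan2(p_y, p_x) ≈ 24.41°.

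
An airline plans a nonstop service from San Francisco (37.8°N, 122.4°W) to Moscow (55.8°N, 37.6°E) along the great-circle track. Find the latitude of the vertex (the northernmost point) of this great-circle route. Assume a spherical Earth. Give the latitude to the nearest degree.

The great circle lies in the plane with unit normal n̂ = (p₁ × p₂)/|p₁ × p₂|.
Here n̂_z ≈ +0.153; the vertex latitude is φ_max = arccos|n̂_z| ≈ 81.2°.
Check via Clairaut: cos φ_max = |cos φ₁| · sin C = cos(37.8°)·sin(11.1°) ≈ 0.153, again giving ≈ 81.2°.

≈ 81°N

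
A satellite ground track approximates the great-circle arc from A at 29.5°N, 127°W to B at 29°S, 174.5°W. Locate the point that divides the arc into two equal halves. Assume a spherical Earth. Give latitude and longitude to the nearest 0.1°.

Convert each endpoint to a unit vector on the sphere (x = cos φ cos λ, y = cos φ sin λ, z = sin φ).
The central angle between the endpoints is δ = arccos(p₁·p₂) ≈ 1.292 rad (74.0°).
Interpolate at f = 1/2 with slerp weights a = sin((1−f)δ)/sin δ ≈ 0.626, b = sin(fδ)/sin δ ≈ 0.626.
p = a·p₁ + b·p₂ ≈ (-0.873, -0.488, 0.005); φ = arcsin(p_z) ≈ 0.27°, λ = atan2(p_y, p_x) ≈ -150.81°.

≈ 0.3°N, 150.8°W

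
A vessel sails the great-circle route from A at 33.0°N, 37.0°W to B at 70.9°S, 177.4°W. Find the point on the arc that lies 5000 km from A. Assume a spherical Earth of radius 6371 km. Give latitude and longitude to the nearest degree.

Convert each endpoint to a unit vector on the sphere (x = cos φ cos λ, y = cos φ sin λ, z = sin φ).
The central angle between the endpoints is δ = arccos(p₁·p₂) ≈ 2.383 rad (136.6°). The total great-circle distance is δ·R ≈ 2.383 × 6371 ≈ 15185 km, so the target fraction is f = 5000/15185 ≈ 0.329.
Interpolate at f ≈ 0.329 with slerp weights a = sin((1−f)δ)/sin δ ≈ 1.454, b = sin(fδ)/sin δ ≈ 1.028.
p = a·p₁ + b·p₂ ≈ (0.638, -0.749, -0.179); φ = arcsin(p_z) ≈ -10.34°, λ = atan2(p_y, p_x) ≈ -49.59°.

≈ 10°S, 50°W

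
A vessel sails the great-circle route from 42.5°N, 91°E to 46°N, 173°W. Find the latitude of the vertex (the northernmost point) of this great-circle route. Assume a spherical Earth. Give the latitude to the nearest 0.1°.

The great circle lies in the plane with unit normal n̂ = (p₁ × p₂)/|p₁ × p₂|.
Here n̂_z ≈ +0.565; the vertex latitude is φ_max = arccos|n̂_z| ≈ 55.6°.

≈ 55.6°N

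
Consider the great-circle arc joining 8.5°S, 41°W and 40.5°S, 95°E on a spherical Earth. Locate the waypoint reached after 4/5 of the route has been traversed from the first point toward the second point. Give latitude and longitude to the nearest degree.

≈ 52°S, 65°E

The haversine formula gives a central angle δ ≈ 2.032 rad (116.4°) between the endpoints.
Interpolate at f = 4/5 with slerp weights a = sin((1−f)δ)/sin δ ≈ 0.441, b = sin(fδ)/sin δ ≈ 1.115.
p = a·p₁ + b·p₂ ≈ (0.256, 0.558, -0.789); φ = arcsin(p_z) ≈ -52.13°, λ = atan2(p_y, p_x) ≈ 65.40°.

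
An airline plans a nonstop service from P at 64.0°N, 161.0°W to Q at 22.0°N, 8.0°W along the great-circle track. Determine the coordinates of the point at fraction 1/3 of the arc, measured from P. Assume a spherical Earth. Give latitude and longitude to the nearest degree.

≈ 77°N, 61°W

Convert each endpoint to a unit vector on the sphere (x = cos φ cos λ, y = cos φ sin λ, z = sin φ).
The central angle between the endpoints is δ = arccos(p₁·p₂) ≈ 1.596 rad (91.5°).
Interpolate at f = 1/3 with slerp weights a = sin((1−f)δ)/sin δ ≈ 0.875, b = sin(fδ)/sin δ ≈ 0.507.
p = a·p₁ + b·p₂ ≈ (0.103, -0.190, 0.976); φ = arcsin(p_z) ≈ 77.49°, λ = atan2(p_y, p_x) ≈ -61.48°.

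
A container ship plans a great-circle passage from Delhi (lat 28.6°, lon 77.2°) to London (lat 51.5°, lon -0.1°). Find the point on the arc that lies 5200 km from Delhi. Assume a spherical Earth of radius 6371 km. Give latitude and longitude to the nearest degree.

From cos δ = sin φ₁ sin φ₂ + cos φ₁ cos φ₂ cos Δλ, the central angle is δ ≈ 1.053 rad (60.3°). The total great-circle distance is δ·R ≈ 1.053 × 6371 ≈ 6710 km, so the target fraction is f = 5200/6710 ≈ 0.775.
Interpolate at f ≈ 0.775 with slerp weights a = sin((1−f)δ)/sin δ ≈ 0.270, b = sin(fδ)/sin δ ≈ 0.838.
p = a·p₁ + b·p₂ ≈ (0.574, 0.230, 0.785); φ = arcsin(p_z) ≈ 51.76°, λ = atan2(p_y, p_x) ≈ 21.86°.

≈ lat 52°, lon 22°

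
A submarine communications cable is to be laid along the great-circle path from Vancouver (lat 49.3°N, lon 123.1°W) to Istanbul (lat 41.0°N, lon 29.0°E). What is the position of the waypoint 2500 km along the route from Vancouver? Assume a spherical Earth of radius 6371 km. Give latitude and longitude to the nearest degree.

≈ lat 69°N, lon 101°W

Convert each endpoint to a unit vector on the sphere (x = cos φ cos λ, y = cos φ sin λ, z = sin φ).
The central angle between the endpoints is δ = arccos(p₁·p₂) ≈ 1.508 rad (86.4°). The total great-circle distance is δ·R ≈ 1.508 × 6371 ≈ 9609 km, so the target fraction is f = 2500/9609 ≈ 0.260.
Interpolate at f ≈ 0.260 with slerp weights a = sin((1−f)δ)/sin δ ≈ 0.900, b = sin(fδ)/sin δ ≈ 0.383.
p = a·p₁ + b·p₂ ≈ (-0.068, -0.351, 0.934); φ = arcsin(p_z) ≈ 69.03°, λ = atan2(p_y, p_x) ≈ -100.89°.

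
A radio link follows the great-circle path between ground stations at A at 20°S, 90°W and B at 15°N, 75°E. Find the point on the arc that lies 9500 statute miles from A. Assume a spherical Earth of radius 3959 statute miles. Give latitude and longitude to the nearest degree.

The haversine formula gives a central angle δ ≈ 2.877 rad (164.9°) between the endpoints. The total great-circle distance is δ·R ≈ 2.877 × 3959 ≈ 11391 mi, so the target fraction is f = 9500/11391 ≈ 0.834.
Interpolate at f ≈ 0.834 with slerp weights a = sin((1−f)δ)/sin δ ≈ 1.760, b = sin(fδ)/sin δ ≈ 2.586.
p = a·p₁ + b·p₂ ≈ (0.647, 0.760, 0.068); φ = arcsin(p_z) ≈ 3.88°, λ = atan2(p_y, p_x) ≈ 49.60°.

≈ 4°N, 50°E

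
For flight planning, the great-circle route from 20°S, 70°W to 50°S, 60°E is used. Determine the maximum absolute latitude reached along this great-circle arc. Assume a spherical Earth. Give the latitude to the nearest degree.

The great circle lies in the plane with unit normal n̂ = (p₁ × p₂)/|p₁ × p₂|.
Here n̂_z ≈ +0.466; the vertex latitude is φ_max = arccos|n̂_z| ≈ 62.2°.
Check via Clairaut: cos φ_max = |cos φ₁| · sin C = cos(20.0°)·sin(150.2°) ≈ 0.466, again giving ≈ 62.2°.

≈ 62°S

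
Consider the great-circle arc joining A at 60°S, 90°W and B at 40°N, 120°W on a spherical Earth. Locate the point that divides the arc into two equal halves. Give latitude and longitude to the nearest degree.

The haversine formula gives a central angle δ ≈ 1.798 rad (103.0°) between the endpoints.
Interpolate at f = 1/2 with slerp weights a = sin((1−f)δ)/sin δ ≈ 0.803, b = sin(fδ)/sin δ ≈ 0.803.
p = a·p₁ + b·p₂ ≈ (-0.308, -0.934, -0.179); φ = arcsin(p_z) ≈ -10.33°, λ = atan2(p_y, p_x) ≈ -108.22°.

≈ 10°S, 108°W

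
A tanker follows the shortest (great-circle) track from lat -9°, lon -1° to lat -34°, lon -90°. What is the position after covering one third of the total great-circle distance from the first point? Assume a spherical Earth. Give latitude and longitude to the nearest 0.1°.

The haversine formula gives a central angle δ ≈ 1.469 rad (84.2°) between the endpoints.
Interpolate at f = 1/3 with slerp weights a = sin((1−f)δ)/sin δ ≈ 0.834, b = sin(fδ)/sin δ ≈ 0.473.
p = a·p₁ + b·p₂ ≈ (0.824, -0.406, -0.395); φ = arcsin(p_z) ≈ -23.26°, λ = atan2(p_y, p_x) ≈ -26.25°.

≈ lat -23.3°, lon -26.2°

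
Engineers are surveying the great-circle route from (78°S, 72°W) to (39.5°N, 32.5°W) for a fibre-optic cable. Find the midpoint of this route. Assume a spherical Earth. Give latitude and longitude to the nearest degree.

≈ (20°S, 41°W)

Convert each endpoint to a unit vector on the sphere (x = cos φ cos λ, y = cos φ sin λ, z = sin φ).
The central angle between the endpoints is δ = arccos(p₁·p₂) ≈ 2.093 rad (119.9°).
Interpolate at f = 1/2 with slerp weights a = sin((1−f)δ)/sin δ ≈ 0.998, b = sin(fδ)/sin δ ≈ 0.998.
p = a·p₁ + b·p₂ ≈ (0.714, -0.611, -0.342); φ = arcsin(p_z) ≈ -19.97°, λ = atan2(p_y, p_x) ≈ -40.58°.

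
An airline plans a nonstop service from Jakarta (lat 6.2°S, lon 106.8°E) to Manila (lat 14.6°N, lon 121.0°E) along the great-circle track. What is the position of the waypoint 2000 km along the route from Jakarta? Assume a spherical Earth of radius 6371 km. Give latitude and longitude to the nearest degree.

≈ lat 9°N, lon 117°E

Convert each endpoint to a unit vector on the sphere (x = cos φ cos λ, y = cos φ sin λ, z = sin φ).
The central angle between the endpoints is δ = arccos(p₁·p₂) ≈ 0.438 rad (25.1°). The total great-circle distance is δ·R ≈ 0.438 × 6371 ≈ 2793 km, so the target fraction is f = 2000/2793 ≈ 0.716.
Interpolate at f ≈ 0.716 with slerp weights a = sin((1−f)δ)/sin δ ≈ 0.292, b = sin(fδ)/sin δ ≈ 0.727.
p = a·p₁ + b·p₂ ≈ (-0.447, 0.882, 0.152); φ = arcsin(p_z) ≈ 8.73°, λ = atan2(p_y, p_x) ≈ 116.86°.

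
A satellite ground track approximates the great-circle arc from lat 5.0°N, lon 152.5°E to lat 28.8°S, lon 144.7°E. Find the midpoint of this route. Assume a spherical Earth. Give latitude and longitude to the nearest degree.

≈ lat 12°S, lon 149°E

The haversine formula gives a central angle δ ≈ 0.604 rad (34.6°) between the endpoints.
Interpolate at f = 1/2 with slerp weights a = sin((1−f)δ)/sin δ ≈ 0.524, b = sin(fδ)/sin δ ≈ 0.524.
p = a·p₁ + b·p₂ ≈ (-0.837, 0.506, -0.207); φ = arcsin(p_z) ≈ -11.93°, λ = atan2(p_y, p_x) ≈ 148.85°.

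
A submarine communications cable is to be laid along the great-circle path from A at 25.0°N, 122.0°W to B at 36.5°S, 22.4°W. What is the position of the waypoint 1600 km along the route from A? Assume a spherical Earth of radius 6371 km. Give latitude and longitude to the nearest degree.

Write both endpoints as unit vectors p₁, p₂ with components (cos φ cos λ, cos φ sin λ, sin φ).
The central angle between the endpoints is δ = arccos(p₁·p₂) ≈ 1.953 rad (111.9°). The total great-circle distance is δ·R ≈ 1.953 × 6371 ≈ 12442 km, so the target fraction is f = 1600/12442 ≈ 0.129.
Interpolate at f ≈ 0.129 with slerp weights a = sin((1−f)δ)/sin δ ≈ 1.068, b = sin(fδ)/sin δ ≈ 0.268.
p = a·p₁ + b·p₂ ≈ (-0.314, -0.903, 0.292); φ = arcsin(p_z) ≈ 16.99°, λ = atan2(p_y, p_x) ≈ -109.18°.

≈ 17°N, 109°W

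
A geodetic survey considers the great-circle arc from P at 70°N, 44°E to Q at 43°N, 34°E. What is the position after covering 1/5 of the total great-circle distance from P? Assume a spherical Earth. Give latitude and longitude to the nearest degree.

Write both endpoints as unit vectors p₁, p₂ with components (cos φ cos λ, cos φ sin λ, sin φ).
The central angle between the endpoints is δ = arccos(p₁·p₂) ≈ 0.480 rad (27.5°).
Interpolate at f = 1/5 with slerp weights a = sin((1−f)δ)/sin δ ≈ 0.811, b = sin(fδ)/sin δ ≈ 0.208.
p = a·p₁ + b·p₂ ≈ (0.325, 0.278, 0.904); φ = arcsin(p_z) ≈ 64.67°, λ = atan2(p_y, p_x) ≈ 40.47°.

≈ 65°N, 40°E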